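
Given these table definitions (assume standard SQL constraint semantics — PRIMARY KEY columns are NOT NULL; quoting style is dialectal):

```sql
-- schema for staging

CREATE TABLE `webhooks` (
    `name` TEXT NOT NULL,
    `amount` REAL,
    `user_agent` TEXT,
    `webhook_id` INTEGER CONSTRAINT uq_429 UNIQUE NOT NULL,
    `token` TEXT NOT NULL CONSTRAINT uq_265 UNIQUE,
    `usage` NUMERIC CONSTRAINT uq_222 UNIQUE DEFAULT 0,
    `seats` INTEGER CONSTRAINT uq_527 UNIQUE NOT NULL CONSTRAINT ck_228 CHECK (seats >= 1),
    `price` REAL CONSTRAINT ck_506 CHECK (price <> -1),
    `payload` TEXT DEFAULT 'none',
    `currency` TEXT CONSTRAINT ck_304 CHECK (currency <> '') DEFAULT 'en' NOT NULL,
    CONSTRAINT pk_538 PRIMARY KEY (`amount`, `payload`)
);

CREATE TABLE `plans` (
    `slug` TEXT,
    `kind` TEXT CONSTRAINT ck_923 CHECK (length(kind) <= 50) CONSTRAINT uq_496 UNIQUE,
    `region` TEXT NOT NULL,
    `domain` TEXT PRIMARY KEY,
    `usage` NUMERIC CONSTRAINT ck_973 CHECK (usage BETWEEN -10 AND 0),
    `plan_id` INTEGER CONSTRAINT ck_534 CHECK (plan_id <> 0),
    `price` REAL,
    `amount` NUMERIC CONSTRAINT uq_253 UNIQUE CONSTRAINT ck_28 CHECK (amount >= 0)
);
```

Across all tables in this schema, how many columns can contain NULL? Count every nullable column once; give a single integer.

webhooks: 3 nullable (user_agent, usage, price — PK (amount, payload) and explicit NOT NULL columns excluded).
plans: 6 nullable (slug, kind, usage, plan_id, price, amount — PK (domain) and explicit NOT NULL columns excluded).
Total: 3 + 6 = 9.

9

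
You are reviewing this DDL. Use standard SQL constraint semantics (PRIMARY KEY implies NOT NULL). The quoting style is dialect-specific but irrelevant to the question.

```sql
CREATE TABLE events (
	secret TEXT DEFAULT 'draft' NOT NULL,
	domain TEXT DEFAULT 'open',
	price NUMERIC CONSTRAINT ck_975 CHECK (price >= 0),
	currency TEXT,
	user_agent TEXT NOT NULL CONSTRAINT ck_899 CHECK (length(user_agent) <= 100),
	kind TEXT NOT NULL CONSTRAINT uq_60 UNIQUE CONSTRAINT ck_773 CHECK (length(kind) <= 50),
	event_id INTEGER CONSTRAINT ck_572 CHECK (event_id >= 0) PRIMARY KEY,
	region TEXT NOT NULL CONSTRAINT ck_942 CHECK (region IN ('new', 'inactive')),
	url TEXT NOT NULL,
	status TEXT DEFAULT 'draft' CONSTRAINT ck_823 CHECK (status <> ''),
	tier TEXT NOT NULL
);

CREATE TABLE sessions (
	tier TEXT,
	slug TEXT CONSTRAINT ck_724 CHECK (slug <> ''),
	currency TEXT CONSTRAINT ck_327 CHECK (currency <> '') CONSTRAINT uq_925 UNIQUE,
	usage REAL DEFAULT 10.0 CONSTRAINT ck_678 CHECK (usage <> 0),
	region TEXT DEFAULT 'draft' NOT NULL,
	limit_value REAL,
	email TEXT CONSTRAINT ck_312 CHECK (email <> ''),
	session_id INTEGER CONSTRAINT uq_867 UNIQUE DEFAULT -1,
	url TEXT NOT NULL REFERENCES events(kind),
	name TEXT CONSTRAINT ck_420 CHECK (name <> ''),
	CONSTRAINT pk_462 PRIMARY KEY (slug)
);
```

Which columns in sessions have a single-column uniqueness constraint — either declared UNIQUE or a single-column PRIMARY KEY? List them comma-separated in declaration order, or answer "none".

- tier: no UNIQUE or single-column PK constraint.
- slug: single-column PRIMARY KEY → unique.
- currency: declared UNIQUE → unique.
- usage: no UNIQUE or single-column PK constraint.
- region: no UNIQUE or single-column PK constraint.
- limit_value: no UNIQUE or single-column PK constraint.
- email: no UNIQUE or single-column PK constraint.
- session_id: declared UNIQUE → unique.
- url: no UNIQUE or single-column PK constraint.
- name: no UNIQUE or single-column PK constraint.

slug, currency, session_id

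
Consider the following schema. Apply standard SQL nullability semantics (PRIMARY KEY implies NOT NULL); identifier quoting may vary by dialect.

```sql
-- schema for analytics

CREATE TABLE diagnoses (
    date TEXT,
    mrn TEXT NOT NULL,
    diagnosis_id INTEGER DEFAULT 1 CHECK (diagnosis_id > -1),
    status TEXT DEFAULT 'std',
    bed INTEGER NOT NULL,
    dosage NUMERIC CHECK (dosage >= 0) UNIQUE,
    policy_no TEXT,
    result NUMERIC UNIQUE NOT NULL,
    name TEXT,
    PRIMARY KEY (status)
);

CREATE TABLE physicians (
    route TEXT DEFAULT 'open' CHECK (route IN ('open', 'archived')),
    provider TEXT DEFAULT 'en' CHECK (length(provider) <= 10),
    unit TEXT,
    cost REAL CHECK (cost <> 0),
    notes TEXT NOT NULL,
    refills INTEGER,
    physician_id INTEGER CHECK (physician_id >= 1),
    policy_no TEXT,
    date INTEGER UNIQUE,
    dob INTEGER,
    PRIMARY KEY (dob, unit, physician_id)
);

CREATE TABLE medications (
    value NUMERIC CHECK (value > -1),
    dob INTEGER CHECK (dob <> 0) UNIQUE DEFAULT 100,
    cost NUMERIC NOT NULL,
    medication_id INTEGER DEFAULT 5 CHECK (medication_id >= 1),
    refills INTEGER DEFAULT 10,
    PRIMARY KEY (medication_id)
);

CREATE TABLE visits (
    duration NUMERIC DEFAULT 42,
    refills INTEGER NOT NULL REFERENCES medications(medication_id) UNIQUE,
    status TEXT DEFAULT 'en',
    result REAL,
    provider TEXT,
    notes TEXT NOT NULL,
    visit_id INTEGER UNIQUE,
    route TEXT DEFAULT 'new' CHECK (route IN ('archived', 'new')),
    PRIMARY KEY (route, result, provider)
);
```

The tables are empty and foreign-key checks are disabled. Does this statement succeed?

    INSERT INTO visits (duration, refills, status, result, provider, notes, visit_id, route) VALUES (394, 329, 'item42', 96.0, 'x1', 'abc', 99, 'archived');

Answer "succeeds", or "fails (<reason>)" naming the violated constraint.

NOT NULL columns: notes is supplied; provider is supplied; refills is supplied; result is supplied; route is supplied.
CHECK constraints: 'archived' satisfies (route IN ('archived', 'new')).
No constraint is violated.

succeeds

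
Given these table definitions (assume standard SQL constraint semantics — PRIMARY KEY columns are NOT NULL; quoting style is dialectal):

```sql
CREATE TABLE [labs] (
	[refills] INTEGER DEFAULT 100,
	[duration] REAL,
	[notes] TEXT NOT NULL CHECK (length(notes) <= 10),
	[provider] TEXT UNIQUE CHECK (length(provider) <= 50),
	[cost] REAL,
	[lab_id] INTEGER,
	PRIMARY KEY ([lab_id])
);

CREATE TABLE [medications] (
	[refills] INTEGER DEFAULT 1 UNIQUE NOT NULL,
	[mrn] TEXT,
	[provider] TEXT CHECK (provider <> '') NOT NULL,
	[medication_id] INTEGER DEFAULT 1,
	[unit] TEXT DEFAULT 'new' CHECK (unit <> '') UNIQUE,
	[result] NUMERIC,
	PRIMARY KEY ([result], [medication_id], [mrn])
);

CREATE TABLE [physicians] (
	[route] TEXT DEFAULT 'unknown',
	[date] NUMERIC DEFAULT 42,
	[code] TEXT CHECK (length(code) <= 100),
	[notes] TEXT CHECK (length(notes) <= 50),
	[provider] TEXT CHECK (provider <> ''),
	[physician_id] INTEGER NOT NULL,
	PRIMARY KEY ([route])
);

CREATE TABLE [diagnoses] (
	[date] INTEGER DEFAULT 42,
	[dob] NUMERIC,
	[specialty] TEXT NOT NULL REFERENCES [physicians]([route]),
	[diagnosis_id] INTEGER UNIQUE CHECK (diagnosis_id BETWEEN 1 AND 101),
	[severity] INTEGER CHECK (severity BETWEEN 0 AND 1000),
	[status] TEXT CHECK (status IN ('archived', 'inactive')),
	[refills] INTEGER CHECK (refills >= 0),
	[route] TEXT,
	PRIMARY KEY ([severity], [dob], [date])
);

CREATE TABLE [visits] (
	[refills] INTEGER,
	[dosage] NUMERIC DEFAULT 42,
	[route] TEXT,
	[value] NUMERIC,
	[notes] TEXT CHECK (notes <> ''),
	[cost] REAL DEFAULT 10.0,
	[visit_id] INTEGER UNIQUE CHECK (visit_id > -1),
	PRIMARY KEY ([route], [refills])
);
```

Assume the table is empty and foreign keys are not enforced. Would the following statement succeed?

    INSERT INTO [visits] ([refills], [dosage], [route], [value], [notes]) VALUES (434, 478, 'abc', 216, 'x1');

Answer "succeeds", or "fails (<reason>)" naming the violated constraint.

NOT NULL columns: refills is supplied; route is supplied.
CHECK constraints: 'x1' satisfies (notes <> '').
No constraint is violated.

succeeds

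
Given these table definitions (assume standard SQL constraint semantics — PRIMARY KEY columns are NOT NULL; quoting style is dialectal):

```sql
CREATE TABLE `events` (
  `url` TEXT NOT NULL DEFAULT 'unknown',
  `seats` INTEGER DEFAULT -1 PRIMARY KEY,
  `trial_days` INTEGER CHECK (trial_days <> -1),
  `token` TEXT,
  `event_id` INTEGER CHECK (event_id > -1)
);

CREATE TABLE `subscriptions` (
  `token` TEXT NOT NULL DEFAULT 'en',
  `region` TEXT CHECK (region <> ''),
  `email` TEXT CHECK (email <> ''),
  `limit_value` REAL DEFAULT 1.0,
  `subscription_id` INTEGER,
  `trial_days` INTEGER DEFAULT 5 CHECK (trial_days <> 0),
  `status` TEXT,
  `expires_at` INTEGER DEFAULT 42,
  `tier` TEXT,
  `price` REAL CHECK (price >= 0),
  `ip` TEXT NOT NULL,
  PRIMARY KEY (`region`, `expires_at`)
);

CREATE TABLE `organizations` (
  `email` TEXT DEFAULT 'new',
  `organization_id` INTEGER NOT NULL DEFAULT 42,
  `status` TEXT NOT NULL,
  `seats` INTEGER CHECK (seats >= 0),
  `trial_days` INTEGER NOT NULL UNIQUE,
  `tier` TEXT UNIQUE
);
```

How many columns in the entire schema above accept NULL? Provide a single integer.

13

events: 3 nullable (trial_days, token, event_id — PK (seats) and explicit NOT NULL columns excluded).
subscriptions: 7 nullable (email, limit_value, subscription_id, trial_days, status, tier, price — PK (region, expires_at) and explicit NOT NULL columns excluded).
organizations: 3 nullable (email, seats, tier — PK none and explicit NOT NULL columns excluded).
Total: 3 + 7 + 3 = 13.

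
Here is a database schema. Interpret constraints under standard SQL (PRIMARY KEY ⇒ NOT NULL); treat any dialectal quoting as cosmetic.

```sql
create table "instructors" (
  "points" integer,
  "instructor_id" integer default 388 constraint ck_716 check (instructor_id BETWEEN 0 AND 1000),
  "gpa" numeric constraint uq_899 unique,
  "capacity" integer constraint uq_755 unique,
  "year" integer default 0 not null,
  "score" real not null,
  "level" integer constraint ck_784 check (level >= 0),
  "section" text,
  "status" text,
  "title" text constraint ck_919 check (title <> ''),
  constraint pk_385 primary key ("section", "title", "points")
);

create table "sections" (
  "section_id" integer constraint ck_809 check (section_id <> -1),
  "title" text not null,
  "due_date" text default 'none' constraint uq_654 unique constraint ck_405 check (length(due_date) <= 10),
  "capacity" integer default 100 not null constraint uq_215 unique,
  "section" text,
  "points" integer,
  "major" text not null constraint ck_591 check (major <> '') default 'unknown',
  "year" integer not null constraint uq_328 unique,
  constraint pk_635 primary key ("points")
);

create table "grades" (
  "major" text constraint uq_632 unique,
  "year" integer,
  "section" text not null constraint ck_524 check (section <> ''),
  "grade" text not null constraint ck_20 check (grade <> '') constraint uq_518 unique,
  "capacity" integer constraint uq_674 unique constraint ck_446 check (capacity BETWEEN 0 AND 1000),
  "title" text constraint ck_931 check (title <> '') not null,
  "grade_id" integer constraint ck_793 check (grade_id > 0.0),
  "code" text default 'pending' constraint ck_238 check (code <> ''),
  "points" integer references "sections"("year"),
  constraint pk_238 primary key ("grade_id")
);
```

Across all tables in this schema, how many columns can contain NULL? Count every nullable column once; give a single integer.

13

instructors: 5 nullable (instructor_id, gpa, capacity, level, status — PK (section, title, points) and explicit NOT NULL columns excluded).
sections: 3 nullable (section_id, due_date, section — PK (points) and explicit NOT NULL columns excluded).
grades: 5 nullable (major, year, capacity, code, points — PK (grade_id) and explicit NOT NULL columns excluded).
Total: 5 + 3 + 5 = 13.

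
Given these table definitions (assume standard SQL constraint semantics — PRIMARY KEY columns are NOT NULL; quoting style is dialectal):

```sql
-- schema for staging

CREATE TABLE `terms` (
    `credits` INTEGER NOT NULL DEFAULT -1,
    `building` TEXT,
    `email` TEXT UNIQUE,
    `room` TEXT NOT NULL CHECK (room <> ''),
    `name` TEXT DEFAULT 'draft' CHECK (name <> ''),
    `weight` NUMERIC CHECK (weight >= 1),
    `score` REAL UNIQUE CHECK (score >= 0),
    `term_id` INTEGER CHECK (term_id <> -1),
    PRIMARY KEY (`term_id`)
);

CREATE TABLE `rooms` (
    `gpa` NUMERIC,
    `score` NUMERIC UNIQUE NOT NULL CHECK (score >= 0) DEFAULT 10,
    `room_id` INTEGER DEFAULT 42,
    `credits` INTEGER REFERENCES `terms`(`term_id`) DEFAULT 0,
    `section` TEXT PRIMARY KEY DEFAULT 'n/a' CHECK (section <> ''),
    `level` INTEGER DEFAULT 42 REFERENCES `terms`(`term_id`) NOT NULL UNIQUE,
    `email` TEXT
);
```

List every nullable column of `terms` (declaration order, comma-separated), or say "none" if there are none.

building, email, name, weight, score

- credits: declared NOT NULL → not nullable.
- building: no NOT NULL constraint applies → nullable.
- email: UNIQUE does not imply NOT NULL → nullable.
- room: declared NOT NULL → not nullable.
- name: CHECK does not forbid NULL (a CHECK constraint passes when its expression is NULL) → nullable.
- weight: CHECK does not forbid NULL (a CHECK constraint passes when its expression is NULL) → nullable.
- score: CHECK does not forbid NULL (a CHECK constraint passes when its expression is NULL) → nullable.
- term_id: part of the PRIMARY KEY, which implies NOT NULL → not nullable.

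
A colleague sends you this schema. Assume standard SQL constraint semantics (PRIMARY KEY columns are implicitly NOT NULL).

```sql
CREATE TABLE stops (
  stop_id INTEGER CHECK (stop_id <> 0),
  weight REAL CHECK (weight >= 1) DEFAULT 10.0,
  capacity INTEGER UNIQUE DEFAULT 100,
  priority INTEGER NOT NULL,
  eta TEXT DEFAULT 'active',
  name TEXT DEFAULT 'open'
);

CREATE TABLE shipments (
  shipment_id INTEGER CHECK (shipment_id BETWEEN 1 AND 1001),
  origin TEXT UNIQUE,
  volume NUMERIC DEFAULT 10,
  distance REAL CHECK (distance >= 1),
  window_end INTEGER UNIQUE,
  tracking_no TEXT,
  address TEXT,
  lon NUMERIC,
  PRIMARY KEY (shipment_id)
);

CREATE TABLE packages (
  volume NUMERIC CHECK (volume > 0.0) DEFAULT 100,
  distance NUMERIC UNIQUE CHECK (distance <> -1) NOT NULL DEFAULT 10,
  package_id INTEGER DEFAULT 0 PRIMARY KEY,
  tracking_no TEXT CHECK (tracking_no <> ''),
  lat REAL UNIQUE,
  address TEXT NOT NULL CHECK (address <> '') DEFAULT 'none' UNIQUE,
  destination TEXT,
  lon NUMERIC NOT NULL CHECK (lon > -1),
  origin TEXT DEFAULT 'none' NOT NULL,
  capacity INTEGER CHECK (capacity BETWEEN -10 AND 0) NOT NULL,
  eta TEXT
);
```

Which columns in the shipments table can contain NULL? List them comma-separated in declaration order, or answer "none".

- shipment_id: part of the PRIMARY KEY, which implies NOT NULL → not nullable.
- origin: UNIQUE does not imply NOT NULL → nullable.
- volume: DEFAULT only fills an omitted column; an explicit NULL is still allowed → nullable.
- distance: CHECK does not forbid NULL (a CHECK constraint passes when its expression is NULL) → nullable.
- window_end: UNIQUE does not imply NOT NULL → nullable.
- tracking_no: no NOT NULL constraint applies → nullable.
- address: no NOT NULL constraint applies → nullable.
- lon: no NOT NULL constraint applies → nullable.

origin, volume, distance, window_end, tracking_no, address, lon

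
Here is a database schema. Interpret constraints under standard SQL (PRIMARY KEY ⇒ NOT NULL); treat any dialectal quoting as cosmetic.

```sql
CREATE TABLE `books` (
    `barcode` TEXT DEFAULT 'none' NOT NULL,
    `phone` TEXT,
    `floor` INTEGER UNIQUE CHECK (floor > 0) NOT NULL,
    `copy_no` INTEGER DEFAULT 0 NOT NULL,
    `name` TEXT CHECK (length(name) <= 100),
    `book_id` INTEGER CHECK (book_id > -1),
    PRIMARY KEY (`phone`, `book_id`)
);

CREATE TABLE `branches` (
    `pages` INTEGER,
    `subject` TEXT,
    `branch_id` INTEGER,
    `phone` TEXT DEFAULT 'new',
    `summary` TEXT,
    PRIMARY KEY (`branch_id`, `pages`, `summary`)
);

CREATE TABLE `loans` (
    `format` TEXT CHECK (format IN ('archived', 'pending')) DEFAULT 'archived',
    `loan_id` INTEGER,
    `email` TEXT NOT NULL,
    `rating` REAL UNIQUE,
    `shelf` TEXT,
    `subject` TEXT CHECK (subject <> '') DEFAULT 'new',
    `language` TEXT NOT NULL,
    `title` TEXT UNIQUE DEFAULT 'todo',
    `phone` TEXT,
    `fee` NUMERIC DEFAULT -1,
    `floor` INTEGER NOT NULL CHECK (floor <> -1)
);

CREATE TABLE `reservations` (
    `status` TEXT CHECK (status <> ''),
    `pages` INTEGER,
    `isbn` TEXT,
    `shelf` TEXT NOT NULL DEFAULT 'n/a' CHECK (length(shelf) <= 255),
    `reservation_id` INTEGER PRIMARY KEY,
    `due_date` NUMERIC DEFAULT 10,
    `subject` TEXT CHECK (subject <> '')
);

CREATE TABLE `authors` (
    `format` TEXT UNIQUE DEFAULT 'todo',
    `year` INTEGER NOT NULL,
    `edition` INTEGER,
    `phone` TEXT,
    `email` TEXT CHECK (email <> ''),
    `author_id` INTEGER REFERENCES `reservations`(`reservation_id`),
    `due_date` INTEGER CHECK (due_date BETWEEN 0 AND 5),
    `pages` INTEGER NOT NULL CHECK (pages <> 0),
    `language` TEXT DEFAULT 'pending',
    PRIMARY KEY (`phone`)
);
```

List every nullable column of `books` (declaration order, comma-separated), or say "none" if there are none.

- barcode: declared NOT NULL → not nullable.
- phone: part of the PRIMARY KEY, which implies NOT NULL → not nullable.
- floor: declared NOT NULL → not nullable.
- copy_no: declared NOT NULL → not nullable.
- name: CHECK does not forbid NULL (a CHECK constraint passes when its expression is NULL) → nullable.
- book_id: part of the PRIMARY KEY, which implies NOT NULL → not nullable.

name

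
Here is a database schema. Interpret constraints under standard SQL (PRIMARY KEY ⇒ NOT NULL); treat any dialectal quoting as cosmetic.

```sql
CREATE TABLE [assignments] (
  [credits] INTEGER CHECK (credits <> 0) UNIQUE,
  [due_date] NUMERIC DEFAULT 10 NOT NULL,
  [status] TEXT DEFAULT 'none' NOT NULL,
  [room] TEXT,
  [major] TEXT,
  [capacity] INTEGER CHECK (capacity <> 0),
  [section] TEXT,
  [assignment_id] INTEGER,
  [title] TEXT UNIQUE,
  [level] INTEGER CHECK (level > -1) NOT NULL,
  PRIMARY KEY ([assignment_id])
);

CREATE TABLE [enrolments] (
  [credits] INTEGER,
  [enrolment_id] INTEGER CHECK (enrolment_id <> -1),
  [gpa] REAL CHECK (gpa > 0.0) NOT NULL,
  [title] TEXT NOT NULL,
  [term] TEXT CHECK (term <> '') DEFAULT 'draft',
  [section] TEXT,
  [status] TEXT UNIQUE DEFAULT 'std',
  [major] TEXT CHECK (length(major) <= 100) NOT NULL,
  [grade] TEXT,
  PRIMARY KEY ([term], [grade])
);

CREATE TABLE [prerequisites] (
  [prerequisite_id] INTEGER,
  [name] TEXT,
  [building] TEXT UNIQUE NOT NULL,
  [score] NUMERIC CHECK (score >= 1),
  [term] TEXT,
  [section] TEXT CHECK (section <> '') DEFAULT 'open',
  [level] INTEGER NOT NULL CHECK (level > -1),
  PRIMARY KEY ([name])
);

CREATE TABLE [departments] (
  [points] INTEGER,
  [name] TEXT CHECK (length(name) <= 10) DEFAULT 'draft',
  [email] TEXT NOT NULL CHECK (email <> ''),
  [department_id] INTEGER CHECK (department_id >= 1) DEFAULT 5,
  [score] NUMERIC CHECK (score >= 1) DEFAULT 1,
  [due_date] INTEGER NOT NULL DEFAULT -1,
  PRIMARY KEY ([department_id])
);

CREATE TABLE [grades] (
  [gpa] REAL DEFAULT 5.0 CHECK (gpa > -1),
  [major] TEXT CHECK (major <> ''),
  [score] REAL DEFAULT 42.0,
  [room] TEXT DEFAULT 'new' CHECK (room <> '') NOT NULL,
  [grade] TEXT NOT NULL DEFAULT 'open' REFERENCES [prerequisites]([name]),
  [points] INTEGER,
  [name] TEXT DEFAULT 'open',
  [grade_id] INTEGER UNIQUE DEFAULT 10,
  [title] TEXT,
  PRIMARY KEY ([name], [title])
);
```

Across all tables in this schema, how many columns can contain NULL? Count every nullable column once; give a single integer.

assignments: 6 nullable (credits, room, major, capacity, section, title — PK (assignment_id) and explicit NOT NULL columns excluded).
enrolments: 4 nullable (credits, enrolment_id, section, status — PK (term, grade) and explicit NOT NULL columns excluded).
prerequisites: 4 nullable (prerequisite_id, score, term, section — PK (name) and explicit NOT NULL columns excluded).
departments: 3 nullable (points, name, score — PK (department_id) and explicit NOT NULL columns excluded).
grades: 5 nullable (gpa, major, score, points, grade_id — PK (name, title) and explicit NOT NULL columns excluded).
Total: 6 + 4 + 4 + 3 + 5 = 22.

22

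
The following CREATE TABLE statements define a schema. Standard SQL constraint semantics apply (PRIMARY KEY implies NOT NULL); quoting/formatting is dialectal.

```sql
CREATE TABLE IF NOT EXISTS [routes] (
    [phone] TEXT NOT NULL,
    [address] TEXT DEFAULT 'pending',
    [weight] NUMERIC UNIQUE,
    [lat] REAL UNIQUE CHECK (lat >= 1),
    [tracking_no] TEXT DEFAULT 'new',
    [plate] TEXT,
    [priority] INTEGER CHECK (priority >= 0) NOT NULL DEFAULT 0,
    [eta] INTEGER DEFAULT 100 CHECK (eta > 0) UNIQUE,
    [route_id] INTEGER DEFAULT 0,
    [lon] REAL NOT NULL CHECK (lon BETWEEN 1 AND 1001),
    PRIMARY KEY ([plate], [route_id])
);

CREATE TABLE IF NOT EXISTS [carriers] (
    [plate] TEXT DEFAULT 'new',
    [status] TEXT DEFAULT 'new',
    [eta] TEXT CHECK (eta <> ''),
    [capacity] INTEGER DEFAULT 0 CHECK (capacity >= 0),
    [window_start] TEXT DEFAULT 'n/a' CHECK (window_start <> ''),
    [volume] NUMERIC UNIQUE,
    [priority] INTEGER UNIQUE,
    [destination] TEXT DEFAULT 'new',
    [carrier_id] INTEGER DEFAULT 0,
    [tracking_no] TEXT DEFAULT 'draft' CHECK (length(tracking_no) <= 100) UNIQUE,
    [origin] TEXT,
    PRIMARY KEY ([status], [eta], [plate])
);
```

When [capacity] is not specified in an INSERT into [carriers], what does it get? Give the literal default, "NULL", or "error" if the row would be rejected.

0

capacity has an explicit DEFAULT 0.
When the column is omitted from an INSERT, that default is used.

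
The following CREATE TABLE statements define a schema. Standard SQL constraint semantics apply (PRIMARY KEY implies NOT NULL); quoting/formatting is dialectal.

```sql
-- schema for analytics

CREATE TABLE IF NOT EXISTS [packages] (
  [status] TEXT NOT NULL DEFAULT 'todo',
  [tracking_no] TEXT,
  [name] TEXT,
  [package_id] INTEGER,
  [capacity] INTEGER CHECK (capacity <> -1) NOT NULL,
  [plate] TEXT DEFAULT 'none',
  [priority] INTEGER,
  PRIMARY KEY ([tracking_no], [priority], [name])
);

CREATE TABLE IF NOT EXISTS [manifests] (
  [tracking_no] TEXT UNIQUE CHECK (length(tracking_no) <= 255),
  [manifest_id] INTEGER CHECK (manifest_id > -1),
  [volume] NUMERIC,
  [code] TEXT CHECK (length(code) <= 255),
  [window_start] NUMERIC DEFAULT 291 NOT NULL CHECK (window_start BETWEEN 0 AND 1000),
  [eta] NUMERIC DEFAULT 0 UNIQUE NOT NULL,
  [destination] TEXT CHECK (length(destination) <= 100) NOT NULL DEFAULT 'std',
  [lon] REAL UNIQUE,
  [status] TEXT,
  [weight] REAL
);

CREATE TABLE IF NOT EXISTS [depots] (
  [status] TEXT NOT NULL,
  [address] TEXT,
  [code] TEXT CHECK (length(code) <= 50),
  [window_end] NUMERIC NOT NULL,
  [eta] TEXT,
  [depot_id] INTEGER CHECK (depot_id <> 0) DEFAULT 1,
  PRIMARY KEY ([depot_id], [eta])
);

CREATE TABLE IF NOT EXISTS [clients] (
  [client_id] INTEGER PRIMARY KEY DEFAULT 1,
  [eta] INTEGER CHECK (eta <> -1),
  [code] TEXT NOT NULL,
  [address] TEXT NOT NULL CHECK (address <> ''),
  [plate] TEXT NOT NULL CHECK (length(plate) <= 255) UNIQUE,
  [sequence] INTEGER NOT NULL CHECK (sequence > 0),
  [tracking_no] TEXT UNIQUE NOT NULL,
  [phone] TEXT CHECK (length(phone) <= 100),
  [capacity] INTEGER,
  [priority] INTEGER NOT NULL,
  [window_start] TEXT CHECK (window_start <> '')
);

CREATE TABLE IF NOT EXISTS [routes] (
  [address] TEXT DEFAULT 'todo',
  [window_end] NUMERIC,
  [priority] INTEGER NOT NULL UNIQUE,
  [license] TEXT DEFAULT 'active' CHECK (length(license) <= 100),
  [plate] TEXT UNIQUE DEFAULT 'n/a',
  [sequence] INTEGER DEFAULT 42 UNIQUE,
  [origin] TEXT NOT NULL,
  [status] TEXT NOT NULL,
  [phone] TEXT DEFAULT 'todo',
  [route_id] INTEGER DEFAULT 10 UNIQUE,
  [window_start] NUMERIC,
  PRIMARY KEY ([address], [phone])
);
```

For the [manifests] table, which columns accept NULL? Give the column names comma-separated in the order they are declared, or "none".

- tracking_no: CHECK does not forbid NULL (a CHECK constraint passes when its expression is NULL) → nullable.
- manifest_id: CHECK does not forbid NULL (a CHECK constraint passes when its expression is NULL) → nullable.
- volume: no NOT NULL constraint applies → nullable.
- code: CHECK does not forbid NULL (a CHECK constraint passes when its expression is NULL) → nullable.
- window_start: declared NOT NULL → not nullable.
- eta: declared NOT NULL → not nullable.
- destination: declared NOT NULL → not nullable.
- lon: UNIQUE does not imply NOT NULL → nullable.
- status: no NOT NULL constraint applies → nullable.
- weight: no NOT NULL constraint applies → nullable.

tracking_no, manifest_id, volume, code, lon, status, weight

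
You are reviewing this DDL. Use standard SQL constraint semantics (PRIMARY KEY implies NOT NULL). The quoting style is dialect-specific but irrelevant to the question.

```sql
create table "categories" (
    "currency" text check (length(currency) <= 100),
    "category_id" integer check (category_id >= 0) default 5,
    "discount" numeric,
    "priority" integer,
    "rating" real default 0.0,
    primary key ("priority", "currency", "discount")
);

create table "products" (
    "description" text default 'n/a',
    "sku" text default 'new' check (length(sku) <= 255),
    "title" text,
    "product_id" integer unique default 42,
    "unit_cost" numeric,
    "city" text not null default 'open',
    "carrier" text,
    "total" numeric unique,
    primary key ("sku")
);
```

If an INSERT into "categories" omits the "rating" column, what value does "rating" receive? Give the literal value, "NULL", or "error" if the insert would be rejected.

0.0

rating has an explicit DEFAULT 0.0.
When the column is omitted from an INSERT, that default is used.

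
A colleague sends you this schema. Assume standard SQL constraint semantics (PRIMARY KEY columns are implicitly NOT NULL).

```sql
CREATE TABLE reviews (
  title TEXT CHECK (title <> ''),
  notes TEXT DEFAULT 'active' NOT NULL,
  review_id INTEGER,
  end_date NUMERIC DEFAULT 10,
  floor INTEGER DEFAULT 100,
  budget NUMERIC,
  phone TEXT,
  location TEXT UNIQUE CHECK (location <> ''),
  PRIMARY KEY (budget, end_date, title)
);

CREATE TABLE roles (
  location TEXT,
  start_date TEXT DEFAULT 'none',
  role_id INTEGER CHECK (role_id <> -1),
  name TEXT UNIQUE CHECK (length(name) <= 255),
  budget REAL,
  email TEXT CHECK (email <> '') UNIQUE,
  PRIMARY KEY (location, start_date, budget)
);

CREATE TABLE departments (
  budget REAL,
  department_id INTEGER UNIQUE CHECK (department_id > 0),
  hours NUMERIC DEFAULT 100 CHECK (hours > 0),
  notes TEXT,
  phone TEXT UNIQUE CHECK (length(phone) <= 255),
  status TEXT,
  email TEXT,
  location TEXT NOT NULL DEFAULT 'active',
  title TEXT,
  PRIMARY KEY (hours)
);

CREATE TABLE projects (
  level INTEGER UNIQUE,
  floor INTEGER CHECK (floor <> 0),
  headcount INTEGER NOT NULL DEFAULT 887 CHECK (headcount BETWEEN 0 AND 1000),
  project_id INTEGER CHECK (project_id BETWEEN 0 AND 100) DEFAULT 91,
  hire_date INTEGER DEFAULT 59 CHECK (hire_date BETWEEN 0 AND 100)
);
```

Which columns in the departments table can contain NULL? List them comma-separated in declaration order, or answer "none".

budget, department_id, notes, phone, status, email, title

- budget: no NOT NULL constraint applies → nullable.
- department_id: CHECK does not forbid NULL (a CHECK constraint passes when its expression is NULL) → nullable.
- hours: part of the PRIMARY KEY, which implies NOT NULL → not nullable.
- notes: no NOT NULL constraint applies → nullable.
- phone: CHECK does not forbid NULL (a CHECK constraint passes when its expression is NULL) → nullable.
- status: no NOT NULL constraint applies → nullable.
- email: no NOT NULL constraint applies → nullable.
- location: declared NOT NULL → not nullable.
- title: no NOT NULL constraint applies → nullable.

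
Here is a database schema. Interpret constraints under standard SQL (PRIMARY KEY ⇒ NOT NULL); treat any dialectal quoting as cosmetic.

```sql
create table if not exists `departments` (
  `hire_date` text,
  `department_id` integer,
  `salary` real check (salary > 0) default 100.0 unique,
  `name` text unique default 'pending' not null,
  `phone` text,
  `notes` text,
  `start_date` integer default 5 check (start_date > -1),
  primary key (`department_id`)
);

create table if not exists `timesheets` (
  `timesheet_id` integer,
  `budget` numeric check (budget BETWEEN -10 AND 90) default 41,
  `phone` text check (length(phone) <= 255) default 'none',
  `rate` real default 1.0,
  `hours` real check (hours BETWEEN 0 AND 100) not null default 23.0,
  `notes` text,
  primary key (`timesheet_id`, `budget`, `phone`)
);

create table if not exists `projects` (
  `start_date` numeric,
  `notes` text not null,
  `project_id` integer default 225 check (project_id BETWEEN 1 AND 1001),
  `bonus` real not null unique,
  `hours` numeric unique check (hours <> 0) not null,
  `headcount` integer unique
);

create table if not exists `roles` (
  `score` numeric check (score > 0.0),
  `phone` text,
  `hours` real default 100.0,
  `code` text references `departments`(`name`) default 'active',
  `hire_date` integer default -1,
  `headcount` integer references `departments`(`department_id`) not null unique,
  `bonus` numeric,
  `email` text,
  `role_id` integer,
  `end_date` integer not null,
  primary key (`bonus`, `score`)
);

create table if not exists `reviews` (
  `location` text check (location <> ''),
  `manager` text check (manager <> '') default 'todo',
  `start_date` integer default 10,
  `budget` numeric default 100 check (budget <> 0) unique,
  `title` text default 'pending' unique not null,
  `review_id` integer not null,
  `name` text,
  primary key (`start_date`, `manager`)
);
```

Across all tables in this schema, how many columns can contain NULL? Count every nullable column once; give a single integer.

departments: 5 nullable (hire_date, salary, phone, notes, start_date — PK (department_id) and explicit NOT NULL columns excluded).
timesheets: 2 nullable (rate, notes — PK (timesheet_id, budget, phone) and explicit NOT NULL columns excluded).
projects: 3 nullable (start_date, project_id, headcount — PK none and explicit NOT NULL columns excluded).
roles: 6 nullable (phone, hours, code, hire_date, email, role_id — PK (bonus, score) and explicit NOT NULL columns excluded).
reviews: 3 nullable (location, budget, name — PK (start_date, manager) and explicit NOT NULL columns excluded).
Total: 5 + 2 + 3 + 6 + 3 = 19.

19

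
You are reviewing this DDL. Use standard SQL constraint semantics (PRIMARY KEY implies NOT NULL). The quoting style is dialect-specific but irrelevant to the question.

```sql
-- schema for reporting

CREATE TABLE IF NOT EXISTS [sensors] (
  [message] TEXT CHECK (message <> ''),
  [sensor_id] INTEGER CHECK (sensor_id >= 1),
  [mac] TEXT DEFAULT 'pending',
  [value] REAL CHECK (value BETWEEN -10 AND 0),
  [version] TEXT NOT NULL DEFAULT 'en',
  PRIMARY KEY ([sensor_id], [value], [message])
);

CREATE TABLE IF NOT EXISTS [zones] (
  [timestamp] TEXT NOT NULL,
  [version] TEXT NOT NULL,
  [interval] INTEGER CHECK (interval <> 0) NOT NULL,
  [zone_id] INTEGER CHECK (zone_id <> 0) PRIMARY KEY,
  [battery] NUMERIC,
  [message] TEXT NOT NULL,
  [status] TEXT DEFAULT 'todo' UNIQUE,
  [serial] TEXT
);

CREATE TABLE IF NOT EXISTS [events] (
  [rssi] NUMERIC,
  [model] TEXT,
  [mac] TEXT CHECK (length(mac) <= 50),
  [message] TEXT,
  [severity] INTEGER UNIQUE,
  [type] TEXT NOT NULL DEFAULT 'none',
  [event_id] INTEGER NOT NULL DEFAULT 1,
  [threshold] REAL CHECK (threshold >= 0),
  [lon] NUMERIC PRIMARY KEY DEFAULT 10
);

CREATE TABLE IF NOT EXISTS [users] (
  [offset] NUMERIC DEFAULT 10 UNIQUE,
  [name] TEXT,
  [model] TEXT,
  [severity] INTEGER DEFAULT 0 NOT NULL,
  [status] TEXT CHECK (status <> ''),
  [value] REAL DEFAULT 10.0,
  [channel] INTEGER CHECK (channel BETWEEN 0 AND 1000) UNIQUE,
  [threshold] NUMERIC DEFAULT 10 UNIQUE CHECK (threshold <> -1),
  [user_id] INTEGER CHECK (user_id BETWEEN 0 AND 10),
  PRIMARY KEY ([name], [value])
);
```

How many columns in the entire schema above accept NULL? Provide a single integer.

16

sensors: 1 nullable (mac — PK (sensor_id, value, message) and explicit NOT NULL columns excluded).
zones: 3 nullable (battery, status, serial — PK (zone_id) and explicit NOT NULL columns excluded).
events: 6 nullable (rssi, model, mac, message, severity, threshold — PK (lon) and explicit NOT NULL columns excluded).
users: 6 nullable (offset, model, status, channel, threshold, user_id — PK (name, value) and explicit NOT NULL columns excluded).
Total: 1 + 3 + 6 + 6 = 16.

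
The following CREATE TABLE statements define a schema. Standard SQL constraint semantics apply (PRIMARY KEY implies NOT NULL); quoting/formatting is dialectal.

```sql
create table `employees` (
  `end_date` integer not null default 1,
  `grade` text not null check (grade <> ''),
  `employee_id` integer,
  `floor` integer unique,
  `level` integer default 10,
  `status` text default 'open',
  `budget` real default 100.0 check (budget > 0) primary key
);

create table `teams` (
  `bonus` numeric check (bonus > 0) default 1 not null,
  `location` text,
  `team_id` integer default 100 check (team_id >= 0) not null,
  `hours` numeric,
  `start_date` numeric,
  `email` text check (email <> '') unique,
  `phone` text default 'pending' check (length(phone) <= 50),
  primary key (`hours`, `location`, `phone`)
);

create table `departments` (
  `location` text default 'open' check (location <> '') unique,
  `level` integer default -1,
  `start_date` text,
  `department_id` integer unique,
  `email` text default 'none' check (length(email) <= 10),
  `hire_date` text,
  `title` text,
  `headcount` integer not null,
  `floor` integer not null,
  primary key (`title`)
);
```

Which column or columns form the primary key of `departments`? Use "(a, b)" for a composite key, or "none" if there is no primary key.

title

title is declared PRIMARY KEY as a table-level PRIMARY KEY clause.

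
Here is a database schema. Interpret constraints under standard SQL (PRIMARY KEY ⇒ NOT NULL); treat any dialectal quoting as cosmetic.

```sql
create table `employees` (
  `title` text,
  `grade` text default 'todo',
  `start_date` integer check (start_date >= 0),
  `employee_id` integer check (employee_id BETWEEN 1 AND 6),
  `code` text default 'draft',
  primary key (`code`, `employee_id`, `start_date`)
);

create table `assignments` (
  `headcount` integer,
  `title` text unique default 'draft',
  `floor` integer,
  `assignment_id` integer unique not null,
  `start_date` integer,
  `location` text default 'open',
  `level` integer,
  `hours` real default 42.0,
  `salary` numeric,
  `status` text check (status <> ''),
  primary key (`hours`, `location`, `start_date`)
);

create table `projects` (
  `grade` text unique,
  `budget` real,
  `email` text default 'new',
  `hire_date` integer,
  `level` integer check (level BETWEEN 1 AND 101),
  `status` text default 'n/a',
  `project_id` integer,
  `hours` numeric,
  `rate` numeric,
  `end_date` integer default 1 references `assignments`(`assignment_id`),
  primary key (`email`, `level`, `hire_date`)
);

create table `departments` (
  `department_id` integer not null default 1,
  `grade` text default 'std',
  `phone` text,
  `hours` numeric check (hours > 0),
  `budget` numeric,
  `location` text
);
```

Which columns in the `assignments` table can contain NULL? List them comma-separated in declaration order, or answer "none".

- headcount: no NOT NULL constraint applies → nullable.
- title: UNIQUE does not imply NOT NULL → nullable.
- floor: no NOT NULL constraint applies → nullable.
- assignment_id: declared NOT NULL → not nullable.
- start_date: part of the PRIMARY KEY, which implies NOT NULL → not nullable.
- location: part of the PRIMARY KEY, which implies NOT NULL → not nullable.
- level: no NOT NULL constraint applies → nullable.
- hours: part of the PRIMARY KEY, which implies NOT NULL → not nullable.
- salary: no NOT NULL constraint applies → nullable.
- status: CHECK does not forbid NULL (a CHECK constraint passes when its expression is NULL) → nullable.

headcount, title, floor, level, salary, status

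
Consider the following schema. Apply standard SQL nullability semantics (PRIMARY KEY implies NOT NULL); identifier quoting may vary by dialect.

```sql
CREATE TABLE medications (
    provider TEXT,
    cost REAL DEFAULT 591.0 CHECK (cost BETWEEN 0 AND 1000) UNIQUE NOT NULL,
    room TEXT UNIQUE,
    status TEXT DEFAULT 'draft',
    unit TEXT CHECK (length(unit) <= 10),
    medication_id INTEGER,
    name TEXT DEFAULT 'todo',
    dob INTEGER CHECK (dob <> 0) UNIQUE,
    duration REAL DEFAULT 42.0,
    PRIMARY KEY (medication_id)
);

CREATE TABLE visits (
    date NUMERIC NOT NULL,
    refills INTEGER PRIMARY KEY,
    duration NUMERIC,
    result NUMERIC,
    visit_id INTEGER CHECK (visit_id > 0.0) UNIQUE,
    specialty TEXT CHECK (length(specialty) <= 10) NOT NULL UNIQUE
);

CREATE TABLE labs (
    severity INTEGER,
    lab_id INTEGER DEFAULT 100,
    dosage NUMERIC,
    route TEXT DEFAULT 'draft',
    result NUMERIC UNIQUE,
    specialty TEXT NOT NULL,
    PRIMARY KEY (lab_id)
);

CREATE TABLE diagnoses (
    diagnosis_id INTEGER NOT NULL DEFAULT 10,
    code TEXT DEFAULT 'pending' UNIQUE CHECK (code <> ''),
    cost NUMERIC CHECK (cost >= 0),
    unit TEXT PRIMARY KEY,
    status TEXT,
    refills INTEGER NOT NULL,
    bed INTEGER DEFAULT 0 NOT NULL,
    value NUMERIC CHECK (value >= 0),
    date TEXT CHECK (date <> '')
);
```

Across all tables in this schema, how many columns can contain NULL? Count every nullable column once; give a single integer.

19

medications: 7 nullable (provider, room, status, unit, name, dob, duration — PK (medication_id) and explicit NOT NULL columns excluded).
visits: 3 nullable (duration, result, visit_id — PK (refills) and explicit NOT NULL columns excluded).
labs: 4 nullable (severity, dosage, route, result — PK (lab_id) and explicit NOT NULL columns excluded).
diagnoses: 5 nullable (code, cost, status, value, date — PK (unit) and explicit NOT NULL columns excluded).
Total: 7 + 3 + 4 + 5 = 19.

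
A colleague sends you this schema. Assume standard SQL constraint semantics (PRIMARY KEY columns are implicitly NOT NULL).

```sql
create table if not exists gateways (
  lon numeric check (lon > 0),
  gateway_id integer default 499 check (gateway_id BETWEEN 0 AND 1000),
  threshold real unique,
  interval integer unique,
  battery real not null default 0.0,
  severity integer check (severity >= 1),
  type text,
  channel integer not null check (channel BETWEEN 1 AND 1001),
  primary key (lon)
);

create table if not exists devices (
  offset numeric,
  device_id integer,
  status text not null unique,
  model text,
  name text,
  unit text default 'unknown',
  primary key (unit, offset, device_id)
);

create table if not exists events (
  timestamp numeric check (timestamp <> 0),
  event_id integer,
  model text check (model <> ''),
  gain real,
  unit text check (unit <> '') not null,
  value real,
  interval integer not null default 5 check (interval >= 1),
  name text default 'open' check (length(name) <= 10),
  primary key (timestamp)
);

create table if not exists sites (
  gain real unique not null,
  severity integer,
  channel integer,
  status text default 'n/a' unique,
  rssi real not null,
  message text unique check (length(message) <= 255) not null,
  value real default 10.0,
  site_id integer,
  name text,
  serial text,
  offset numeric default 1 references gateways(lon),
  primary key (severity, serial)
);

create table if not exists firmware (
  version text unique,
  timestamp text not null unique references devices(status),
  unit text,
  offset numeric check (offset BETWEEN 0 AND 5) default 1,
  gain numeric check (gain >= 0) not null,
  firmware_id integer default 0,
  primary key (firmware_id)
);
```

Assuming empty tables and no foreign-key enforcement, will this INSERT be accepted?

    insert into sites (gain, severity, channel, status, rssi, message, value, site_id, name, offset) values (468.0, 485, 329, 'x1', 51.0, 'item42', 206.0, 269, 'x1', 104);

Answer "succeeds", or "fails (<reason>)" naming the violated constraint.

fails (NOT NULL on serial)

serial is omitted from the column list and has no DEFAULT, so it would receive NULL.
But serial is part of the PRIMARY KEY (implied NOT NULL).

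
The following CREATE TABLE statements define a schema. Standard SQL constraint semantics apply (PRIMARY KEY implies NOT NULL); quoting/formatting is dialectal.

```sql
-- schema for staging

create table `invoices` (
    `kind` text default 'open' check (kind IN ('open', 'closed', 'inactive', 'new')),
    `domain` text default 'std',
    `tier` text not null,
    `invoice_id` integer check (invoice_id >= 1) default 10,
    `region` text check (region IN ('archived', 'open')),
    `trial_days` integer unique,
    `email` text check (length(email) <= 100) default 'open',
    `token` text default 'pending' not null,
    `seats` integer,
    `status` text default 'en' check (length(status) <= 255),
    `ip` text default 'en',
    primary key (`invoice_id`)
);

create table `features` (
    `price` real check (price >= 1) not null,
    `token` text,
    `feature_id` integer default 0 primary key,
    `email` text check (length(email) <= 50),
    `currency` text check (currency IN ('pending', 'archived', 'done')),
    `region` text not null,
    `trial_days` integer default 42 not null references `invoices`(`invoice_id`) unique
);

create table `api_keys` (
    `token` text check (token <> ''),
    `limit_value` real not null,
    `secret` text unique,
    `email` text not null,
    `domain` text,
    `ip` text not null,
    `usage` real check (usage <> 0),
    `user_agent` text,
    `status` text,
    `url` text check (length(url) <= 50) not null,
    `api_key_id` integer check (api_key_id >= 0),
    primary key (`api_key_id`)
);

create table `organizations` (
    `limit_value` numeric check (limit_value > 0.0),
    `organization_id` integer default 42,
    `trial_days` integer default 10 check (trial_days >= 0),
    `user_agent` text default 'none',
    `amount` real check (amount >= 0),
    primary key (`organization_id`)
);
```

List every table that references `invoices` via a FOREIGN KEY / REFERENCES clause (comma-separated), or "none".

features

- features.trial_days references invoices(invoice_id).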